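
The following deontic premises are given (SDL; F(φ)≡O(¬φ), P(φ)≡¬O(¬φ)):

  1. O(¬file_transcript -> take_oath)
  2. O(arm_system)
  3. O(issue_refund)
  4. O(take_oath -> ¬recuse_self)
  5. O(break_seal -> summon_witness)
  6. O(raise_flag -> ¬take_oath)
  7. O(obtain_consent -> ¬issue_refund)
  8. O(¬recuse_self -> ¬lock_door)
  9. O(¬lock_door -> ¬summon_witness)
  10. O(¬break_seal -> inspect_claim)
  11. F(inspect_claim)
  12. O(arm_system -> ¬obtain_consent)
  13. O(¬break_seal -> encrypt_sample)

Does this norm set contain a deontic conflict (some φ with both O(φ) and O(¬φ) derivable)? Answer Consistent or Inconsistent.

Premise 7 is O(obtain_consent -> ¬issue_refund), but O(obtain_consent) is not derivable from the premises, so it does not yield O(¬issue_refund).
So O(¬issue_refund) is not derivable, and the apparent clash with O(issue_refund) does not arise.
A world satisfying every obligation exists (e.g. arm_system=true, break_seal=true, encrypt_sample=false, file_transcript=true, inspect_claim=false, issue_refund=true, lock_door=true, obtain_consent=false, raise_flag=false, recuse_self=true, summon_witness=true, take_oath=false); no atom is both obligatory and forbidden, so the set is consistent.

Consistent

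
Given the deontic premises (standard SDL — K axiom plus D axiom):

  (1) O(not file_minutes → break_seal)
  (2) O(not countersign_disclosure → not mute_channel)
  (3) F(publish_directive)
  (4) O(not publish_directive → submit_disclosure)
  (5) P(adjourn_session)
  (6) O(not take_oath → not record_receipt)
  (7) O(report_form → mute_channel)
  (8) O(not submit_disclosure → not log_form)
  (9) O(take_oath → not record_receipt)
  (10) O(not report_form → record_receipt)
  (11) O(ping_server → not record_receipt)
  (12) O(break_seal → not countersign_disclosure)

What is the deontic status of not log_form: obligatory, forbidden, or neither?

Neither

Premise 8 is O(not submit_disclosure → not log_form), but O(not submit_disclosure) is not derivable from the premises, so it does not yield O(not log_form).
No premise or chain of K-axiom applications forces O(not log_form), and none forces O(log_form). So not log_form is neither obligatory nor forbidden under these norms.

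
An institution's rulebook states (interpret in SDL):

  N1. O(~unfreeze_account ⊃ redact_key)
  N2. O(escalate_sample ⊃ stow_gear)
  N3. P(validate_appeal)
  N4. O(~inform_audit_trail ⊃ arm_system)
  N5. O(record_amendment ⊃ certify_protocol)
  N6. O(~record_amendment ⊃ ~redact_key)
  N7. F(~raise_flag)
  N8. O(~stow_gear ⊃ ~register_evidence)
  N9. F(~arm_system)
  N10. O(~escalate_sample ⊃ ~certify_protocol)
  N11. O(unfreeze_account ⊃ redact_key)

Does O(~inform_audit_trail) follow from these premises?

No

Premise 4 is O(~inform_audit_trail ⊃ arm_system); even if O(arm_system) held, inferring O(~inform_audit_trail) would be affirming the consequent — invalid.
No other premise forces O(~inform_audit_trail). An ideal world satisfying every premise can still have ~inform_audit_trail false, so O(~inform_audit_trail) is not derivable.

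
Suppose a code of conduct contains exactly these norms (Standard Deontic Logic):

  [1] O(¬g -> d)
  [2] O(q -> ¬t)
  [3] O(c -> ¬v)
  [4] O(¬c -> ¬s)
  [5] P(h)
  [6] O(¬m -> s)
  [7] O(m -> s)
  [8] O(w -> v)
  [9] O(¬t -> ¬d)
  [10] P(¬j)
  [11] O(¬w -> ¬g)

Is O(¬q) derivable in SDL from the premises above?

By case analysis on m: premise 7 gives O(m -> s) and premise 6 gives O(¬m -> s), so O(s) either way.
Premise 4, O(¬c -> ¬s), contraposes to O(s -> c); with O(s) we get O(c).
Premise 3 is O(c -> ¬v); since O(c), deontic closure gives O(¬v).
Premise 8, O(w -> v), contraposes to O(¬v -> ¬w); with O(¬v) we get O(¬w).
From O(¬w) and premise 11, O(¬w -> ¬g), we obtain O(¬g).
Applying K to premise 1 (O(¬g -> d)) and O(¬g) yields O(d).
Premise 9 is O(¬t -> ¬d); contrapositively O(d -> t). Since O(d) holds, K gives O(t).
Premise 2, O(q -> ¬t), contraposes to O(t -> ¬q); with O(t) we get O(¬q).
Premises 5, 10 do not contribute to this derivation.
So O(¬q) follows.

Yes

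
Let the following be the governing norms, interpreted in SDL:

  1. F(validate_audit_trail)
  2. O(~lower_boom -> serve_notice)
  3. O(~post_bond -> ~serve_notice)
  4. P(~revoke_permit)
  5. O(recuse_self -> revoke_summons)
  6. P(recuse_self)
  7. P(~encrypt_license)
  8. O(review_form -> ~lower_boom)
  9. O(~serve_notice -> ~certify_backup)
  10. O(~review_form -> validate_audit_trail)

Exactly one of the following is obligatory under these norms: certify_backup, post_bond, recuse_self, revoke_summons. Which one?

post_bond

F(validate_audit_trail) at premise 1 means O(~validate_audit_trail).
Premise 10 is O(~review_form -> validate_audit_trail); contrapositively O(~validate_audit_trail -> review_form). Since O(~validate_audit_trail) holds, K gives O(review_form).
With premise 8, O(review_form -> ~lower_boom), the K-axiom yields O(~lower_boom).
Premise 2 is O(~lower_boom -> serve_notice); since O(~lower_boom), deontic closure gives O(serve_notice).
The contrapositive of premise 3 (O(~post_bond -> ~serve_notice)) is O(serve_notice -> post_bond), and O(serve_notice) is already established, so O(post_bond).
So O(post_bond) holds — post_bond is obligatory. None of the other listed options is made obligatory by any chain of premises.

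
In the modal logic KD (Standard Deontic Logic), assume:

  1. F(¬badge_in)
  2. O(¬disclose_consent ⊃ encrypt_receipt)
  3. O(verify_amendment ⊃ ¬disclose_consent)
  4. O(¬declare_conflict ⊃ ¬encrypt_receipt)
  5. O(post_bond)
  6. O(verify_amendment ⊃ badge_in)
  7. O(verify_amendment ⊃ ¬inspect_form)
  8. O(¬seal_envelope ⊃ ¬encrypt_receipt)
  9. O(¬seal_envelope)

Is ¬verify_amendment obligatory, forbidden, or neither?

Premise 9 states O(¬seal_envelope) outright.
Applying K to premise 8 (O(¬seal_envelope ⊃ ¬encrypt_receipt)) and O(¬seal_envelope) yields O(¬encrypt_receipt).
Premise 2, O(¬disclose_consent ⊃ encrypt_receipt), contraposes to O(¬encrypt_receipt ⊃ disclose_consent); with O(¬encrypt_receipt) we get O(disclose_consent).
Premise 3, O(verify_amendment ⊃ ¬disclose_consent), contraposes to O(disclose_consent ⊃ ¬verify_amendment); with O(disclose_consent) we get O(¬verify_amendment).
Premises 1, 4, 5, 6, 7 do not contribute to this derivation.
Hence ¬verify_amendment is obligatory.

Obligatory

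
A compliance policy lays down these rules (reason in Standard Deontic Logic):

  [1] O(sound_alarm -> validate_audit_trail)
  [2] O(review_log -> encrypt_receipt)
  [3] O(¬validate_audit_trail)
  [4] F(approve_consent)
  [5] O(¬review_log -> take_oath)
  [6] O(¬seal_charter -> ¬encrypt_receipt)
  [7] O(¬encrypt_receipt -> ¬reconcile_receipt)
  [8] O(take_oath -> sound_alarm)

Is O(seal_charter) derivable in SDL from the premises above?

Premise 3 gives O(¬validate_audit_trail).
Premise 1 is O(sound_alarm -> validate_audit_trail); contrapositively O(¬validate_audit_trail -> ¬sound_alarm). Since O(¬validate_audit_trail) holds, K gives O(¬sound_alarm).
Premise 8 is O(take_oath -> sound_alarm); contrapositively O(¬sound_alarm -> ¬take_oath). Since O(¬sound_alarm) holds, K gives O(¬take_oath).
Premise 5 is O(¬review_log -> take_oath); contrapositively O(¬take_oath -> review_log). Since O(¬take_oath) holds, K gives O(review_log).
From O(review_log) and premise 2, O(review_log -> encrypt_receipt), we obtain O(encrypt_receipt).
Premise 6 is O(¬seal_charter -> ¬encrypt_receipt); contrapositively O(encrypt_receipt -> seal_charter). Since O(encrypt_receipt) holds, K gives O(seal_charter).
Premises 4, 7 do not contribute to this derivation.
So O(seal_charter) follows.

Yes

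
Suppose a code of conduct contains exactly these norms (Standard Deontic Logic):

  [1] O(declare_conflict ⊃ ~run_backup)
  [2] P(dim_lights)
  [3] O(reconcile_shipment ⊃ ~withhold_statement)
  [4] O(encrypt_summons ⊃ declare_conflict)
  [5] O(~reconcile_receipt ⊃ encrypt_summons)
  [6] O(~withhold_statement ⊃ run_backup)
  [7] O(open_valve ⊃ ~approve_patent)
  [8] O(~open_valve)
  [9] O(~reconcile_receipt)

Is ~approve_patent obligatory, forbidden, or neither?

Neither

Premise 7 is O(open_valve ⊃ ~approve_patent), but O(open_valve) is not derivable from the premises, so it does not yield O(~approve_patent).
No premise or chain of K-axiom applications forces O(~approve_patent), and none forces O(approve_patent). So ~approve_patent is neither obligatory nor forbidden under these norms.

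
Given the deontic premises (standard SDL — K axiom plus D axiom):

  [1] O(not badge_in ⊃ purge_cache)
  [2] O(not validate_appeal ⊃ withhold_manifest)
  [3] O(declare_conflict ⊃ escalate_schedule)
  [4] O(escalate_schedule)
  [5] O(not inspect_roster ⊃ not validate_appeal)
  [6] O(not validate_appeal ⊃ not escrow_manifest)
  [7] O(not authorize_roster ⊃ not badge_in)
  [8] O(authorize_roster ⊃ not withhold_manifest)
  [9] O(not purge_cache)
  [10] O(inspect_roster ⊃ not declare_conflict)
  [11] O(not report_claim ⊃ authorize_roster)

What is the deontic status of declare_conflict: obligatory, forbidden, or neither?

Forbidden

Premise 9 gives O(not purge_cache).
Premise 1, O(not badge_in ⊃ purge_cache), contraposes to O(not purge_cache ⊃ badge_in); with O(not purge_cache) we get O(badge_in).
Premise 7 is O(not authorize_roster ⊃ not badge_in); contrapositively O(badge_in ⊃ authorize_roster). Since O(badge_in) holds, K gives O(authorize_roster).
Applying K to premise 8 (O(authorize_roster ⊃ not withhold_manifest)) and O(authorize_roster) yields O(not withhold_manifest).
Premise 2 is O(not validate_appeal ⊃ withhold_manifest); contrapositively O(not withhold_manifest ⊃ validate_appeal). Since O(not withhold_manifest) holds, K gives O(validate_appeal).
Premise 5, O(not inspect_roster ⊃ not validate_appeal), contraposes to O(validate_appeal ⊃ inspect_roster); with O(validate_appeal) we get O(inspect_roster).
With premise 10, O(inspect_roster ⊃ not declare_conflict), the K-axiom yields O(not declare_conflict).
Premises 3, 4, 6, 11 do not contribute to this derivation.
Thus O(not declare_conflict), which is F(declare_conflict): declare_conflict is forbidden.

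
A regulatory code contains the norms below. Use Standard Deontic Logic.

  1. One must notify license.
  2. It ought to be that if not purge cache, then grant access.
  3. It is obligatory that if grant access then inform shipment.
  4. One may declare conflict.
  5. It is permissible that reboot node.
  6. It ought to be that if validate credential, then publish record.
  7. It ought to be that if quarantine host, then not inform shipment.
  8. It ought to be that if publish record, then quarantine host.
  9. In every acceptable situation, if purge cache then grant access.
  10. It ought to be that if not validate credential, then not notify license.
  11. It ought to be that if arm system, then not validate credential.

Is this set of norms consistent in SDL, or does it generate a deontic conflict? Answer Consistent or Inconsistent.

Premises 9 and 2 cover both cases: O(purge_cache → grant_access) and O(¬purge_cache → grant_access). Since purge_cache ∨ ¬purge_cache is a tautology, O(grant_access) follows.
From O(grant_access) and premise 3, O(grant_access → inform_shipment), we obtain O(inform_shipment).
The contrapositive of premise 7 (O(quarantine_host → ¬inform_shipment)) is O(inform_shipment → ¬quarantine_host), and O(inform_shipment) is already established, so O(¬quarantine_host).
Premise 8, O(publish_record → quarantine_host), contraposes to O(¬quarantine_host → ¬publish_record); with O(¬quarantine_host) we get O(¬publish_record).
The contrapositive of premise 6 (O(validate_credential → publish_record)) is O(¬publish_record → ¬validate_credential), and O(¬publish_record) is already established, so O(¬validate_credential).
Premise 10 is O(¬validate_credential → ¬notify_license); since O(¬validate_credential), deontic closure gives O(¬notify_license).
Yet premise 1 states O(notify_license).
We now have both O(¬notify_license) and O(notify_license) — notify_license is simultaneously obligatory and forbidden, violating the D-axiom.

Inconsistent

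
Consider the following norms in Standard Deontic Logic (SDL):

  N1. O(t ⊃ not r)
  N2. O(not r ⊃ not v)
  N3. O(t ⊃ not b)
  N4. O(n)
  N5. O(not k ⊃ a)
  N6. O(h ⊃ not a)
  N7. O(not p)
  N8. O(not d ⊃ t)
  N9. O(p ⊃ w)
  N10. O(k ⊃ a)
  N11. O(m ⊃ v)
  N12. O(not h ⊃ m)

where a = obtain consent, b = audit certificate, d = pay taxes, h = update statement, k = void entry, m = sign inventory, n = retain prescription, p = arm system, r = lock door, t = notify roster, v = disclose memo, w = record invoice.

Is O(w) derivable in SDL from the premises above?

Premise 9 is O(p ⊃ w), but O(p) is not derivable from the premises, so it does not yield O(w).
No other premise forces O(w). An ideal world satisfying every premise can still have w false, so O(w) is not derivable.

No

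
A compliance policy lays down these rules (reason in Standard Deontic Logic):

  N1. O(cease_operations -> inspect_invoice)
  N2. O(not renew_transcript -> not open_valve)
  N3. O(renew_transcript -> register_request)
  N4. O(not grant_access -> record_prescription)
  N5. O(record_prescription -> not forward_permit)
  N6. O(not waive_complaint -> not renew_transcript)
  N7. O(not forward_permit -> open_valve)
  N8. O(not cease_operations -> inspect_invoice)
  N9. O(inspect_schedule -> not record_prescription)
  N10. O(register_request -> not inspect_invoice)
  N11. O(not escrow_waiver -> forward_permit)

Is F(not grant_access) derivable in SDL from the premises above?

Yes

Premises 8 and 1 cover both cases: O(not cease_operations -> inspect_invoice) and O(cease_operations -> inspect_invoice). Since not cease_operations ∨ cease_operations is a tautology, O(inspect_invoice) follows.
The contrapositive of premise 10 (O(register_request -> not inspect_invoice)) is O(inspect_invoice -> not register_request), and O(inspect_invoice) is already established, so O(not register_request).
The contrapositive of premise 3 (O(renew_transcript -> register_request)) is O(not register_request -> not renew_transcript), and O(not register_request) is already established, so O(not renew_transcript).
With premise 2, O(not renew_transcript -> not open_valve), the K-axiom yields O(not open_valve).
Premise 7 is O(not forward_permit -> open_valve); contrapositively O(not open_valve -> forward_permit). Since O(not open_valve) holds, K gives O(forward_permit).
Premise 5, O(record_prescription -> not forward_permit), contraposes to O(forward_permit -> not record_prescription); with O(forward_permit) we get O(not record_prescription).
Premise 4 is O(not grant_access -> record_prescription); contrapositively O(not record_prescription -> grant_access). Since O(not record_prescription) holds, K gives O(grant_access).
Premises 6, 9, 11 do not contribute to this derivation.
So O(grant_access) holds, i.e. F(not grant_access). The claim follows.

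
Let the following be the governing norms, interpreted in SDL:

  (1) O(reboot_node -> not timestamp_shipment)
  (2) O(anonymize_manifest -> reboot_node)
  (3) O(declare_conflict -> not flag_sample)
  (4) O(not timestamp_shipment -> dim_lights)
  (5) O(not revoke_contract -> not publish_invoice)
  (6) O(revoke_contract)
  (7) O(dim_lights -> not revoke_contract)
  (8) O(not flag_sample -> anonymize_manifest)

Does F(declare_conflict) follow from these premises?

Yes

Premise 6 states O(revoke_contract) outright.
The contrapositive of premise 7 (O(dim_lights -> not revoke_contract)) is O(revoke_contract -> not dim_lights), and O(revoke_contract) is already established, so O(not dim_lights).
Premise 4, O(not timestamp_shipment -> dim_lights), contraposes to O(not dim_lights -> timestamp_shipment); with O(not dim_lights) we get O(timestamp_shipment).
Premise 1 is O(reboot_node -> not timestamp_shipment); contrapositively O(timestamp_shipment -> not reboot_node). Since O(timestamp_shipment) holds, K gives O(not reboot_node).
Premise 2, O(anonymize_manifest -> reboot_node), contraposes to O(not reboot_node -> not anonymize_manifest); with O(not reboot_node) we get O(not anonymize_manifest).
Premise 8, O(not flag_sample -> anonymize_manifest), contraposes to O(not anonymize_manifest -> flag_sample); with O(not anonymize_manifest) we get O(flag_sample).
Premise 3, O(declare_conflict -> not flag_sample), contraposes to O(flag_sample -> not declare_conflict); with O(flag_sample) we get O(not declare_conflict).
Premise 5 does not contribute to this derivation.
So O(not declare_conflict) holds, i.e. F(declare_conflict). The claim follows.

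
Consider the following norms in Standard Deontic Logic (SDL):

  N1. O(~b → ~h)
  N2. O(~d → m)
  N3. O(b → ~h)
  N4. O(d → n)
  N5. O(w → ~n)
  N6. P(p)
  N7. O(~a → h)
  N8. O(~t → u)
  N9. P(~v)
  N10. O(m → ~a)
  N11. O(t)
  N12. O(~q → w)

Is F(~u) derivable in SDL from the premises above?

Premise 8 is O(~t → u), but O(~t) is not derivable from the premises, so it does not yield O(u).
No other premise forces O(u). An ideal world satisfying every premise can still have ~u true, so F(~u) is not derivable.

No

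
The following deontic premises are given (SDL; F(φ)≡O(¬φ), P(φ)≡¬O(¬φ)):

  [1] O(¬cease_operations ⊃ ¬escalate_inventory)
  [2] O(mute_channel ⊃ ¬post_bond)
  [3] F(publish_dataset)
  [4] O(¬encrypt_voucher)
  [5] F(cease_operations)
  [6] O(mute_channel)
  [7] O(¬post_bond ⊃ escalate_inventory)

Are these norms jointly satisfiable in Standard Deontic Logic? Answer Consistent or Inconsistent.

Inconsistent

Premise 5 is F(cease_operations), i.e. O(¬cease_operations).
Premise 1 is O(¬cease_operations ⊃ ¬escalate_inventory); since O(¬cease_operations), deontic closure gives O(¬escalate_inventory).
Premise 7, O(¬post_bond ⊃ escalate_inventory), contraposes to O(¬escalate_inventory ⊃ post_bond); with O(¬escalate_inventory) we get O(post_bond).
Premise 2 is O(mute_channel ⊃ ¬post_bond); contrapositively O(post_bond ⊃ ¬mute_channel). Since O(post_bond) holds, K gives O(¬mute_channel).
However, premise 6 gives O(mute_channel).
We now have both O(¬mute_channel) and O(mute_channel) — mute_channel is simultaneously obligatory and forbidden, violating the D-axiom.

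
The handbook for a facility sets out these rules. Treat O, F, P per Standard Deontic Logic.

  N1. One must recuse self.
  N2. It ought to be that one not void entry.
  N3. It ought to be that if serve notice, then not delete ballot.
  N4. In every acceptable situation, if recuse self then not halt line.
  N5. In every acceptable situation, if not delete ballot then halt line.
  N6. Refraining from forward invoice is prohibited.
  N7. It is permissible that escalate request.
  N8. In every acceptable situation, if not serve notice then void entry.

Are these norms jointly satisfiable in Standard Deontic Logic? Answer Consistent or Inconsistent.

Inconsistent

Premise 2 gives O(¬void_entry).
The contrapositive of premise 8 (O(¬serve_notice → void_entry)) is O(¬void_entry → serve_notice), and O(¬void_entry) is already established, so O(serve_notice).
From O(serve_notice) and premise 3, O(serve_notice → ¬delete_ballot), we obtain O(¬delete_ballot).
With premise 5, O(¬delete_ballot → halt_line), the K-axiom yields O(halt_line).
The contrapositive of premise 4 (O(recuse_self → ¬halt_line)) is O(halt_line → ¬recuse_self), and O(halt_line) is already established, so O(¬recuse_self).
But premise 1 directly asserts O(recuse_self).
We now have both O(¬recuse_self) and O(recuse_self) — recuse_self is simultaneously obligatory and forbidden, violating the D-axiom.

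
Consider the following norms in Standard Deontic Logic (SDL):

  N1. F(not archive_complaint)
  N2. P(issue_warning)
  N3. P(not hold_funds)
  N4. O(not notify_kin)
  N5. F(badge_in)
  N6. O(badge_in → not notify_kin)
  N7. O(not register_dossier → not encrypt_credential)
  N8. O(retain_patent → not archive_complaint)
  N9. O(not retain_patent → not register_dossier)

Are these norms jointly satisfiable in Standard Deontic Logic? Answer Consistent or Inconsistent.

Premise 6 is O(badge_in → not notify_kin); even if O(not notify_kin) held, inferring O(badge_in) would be affirming the consequent — invalid.
So O(badge_in) is not derivable, and the apparent clash with O(not badge_in) does not arise.
A world satisfying every obligation exists (e.g. archive_complaint=true, badge_in=false, encrypt_credential=false, hold_funds=false, issue_warning=false, notify_kin=false, register_dossier=false, retain_patent=false); no atom is both obligatory and forbidden, so the set is consistent.

Consistent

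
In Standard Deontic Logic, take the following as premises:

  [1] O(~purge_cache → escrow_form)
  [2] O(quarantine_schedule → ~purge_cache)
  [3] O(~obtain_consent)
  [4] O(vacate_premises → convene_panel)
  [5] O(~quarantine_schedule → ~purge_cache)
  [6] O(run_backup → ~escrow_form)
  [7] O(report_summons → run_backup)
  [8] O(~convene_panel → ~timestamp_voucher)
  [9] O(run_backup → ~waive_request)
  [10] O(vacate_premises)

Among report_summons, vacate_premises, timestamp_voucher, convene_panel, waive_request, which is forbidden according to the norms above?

By case analysis on quarantine_schedule: premise 2 gives O(quarantine_schedule → ~purge_cache) and premise 5 gives O(~quarantine_schedule → ~purge_cache), so O(~purge_cache) either way.
Applying K to premise 1 (O(~purge_cache → escrow_form)) and O(~purge_cache) yields O(escrow_form).
The contrapositive of premise 6 (O(run_backup → ~escrow_form)) is O(escrow_form → ~run_backup), and O(escrow_form) is already established, so O(~run_backup).
The contrapositive of premise 7 (O(report_summons → run_backup)) is O(~run_backup → ~report_summons), and O(~run_backup) is already established, so O(~report_summons).
So O(~report_summons) holds, i.e. report_summons is forbidden. None of the other listed options is forbidden under the premises.

report_summons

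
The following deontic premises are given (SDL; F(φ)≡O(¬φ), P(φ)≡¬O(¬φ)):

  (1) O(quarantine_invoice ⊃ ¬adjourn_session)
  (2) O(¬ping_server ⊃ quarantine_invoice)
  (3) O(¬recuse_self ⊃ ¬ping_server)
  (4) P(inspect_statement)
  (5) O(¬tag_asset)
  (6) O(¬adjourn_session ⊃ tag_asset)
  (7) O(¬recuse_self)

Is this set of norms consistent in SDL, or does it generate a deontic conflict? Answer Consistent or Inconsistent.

Inconsistent

Premise 5 gives O(¬tag_asset).
The contrapositive of premise 6 (O(¬adjourn_session ⊃ tag_asset)) is O(¬tag_asset ⊃ adjourn_session), and O(¬tag_asset) is already established, so O(adjourn_session).
Premise 1, O(quarantine_invoice ⊃ ¬adjourn_session), contraposes to O(adjourn_session ⊃ ¬quarantine_invoice); with O(adjourn_session) we get O(¬quarantine_invoice).
The contrapositive of premise 2 (O(¬ping_server ⊃ quarantine_invoice)) is O(¬quarantine_invoice ⊃ ping_server), and O(¬quarantine_invoice) is already established, so O(ping_server).
The contrapositive of premise 3 (O(¬recuse_self ⊃ ¬ping_server)) is O(ping_server ⊃ recuse_self), and O(ping_server) is already established, so O(recuse_self).
However, premise 7 gives O(¬recuse_self).
We now have both O(recuse_self) and O(¬recuse_self) — recuse_self is simultaneously obligatory and forbidden, violating the D-axiom.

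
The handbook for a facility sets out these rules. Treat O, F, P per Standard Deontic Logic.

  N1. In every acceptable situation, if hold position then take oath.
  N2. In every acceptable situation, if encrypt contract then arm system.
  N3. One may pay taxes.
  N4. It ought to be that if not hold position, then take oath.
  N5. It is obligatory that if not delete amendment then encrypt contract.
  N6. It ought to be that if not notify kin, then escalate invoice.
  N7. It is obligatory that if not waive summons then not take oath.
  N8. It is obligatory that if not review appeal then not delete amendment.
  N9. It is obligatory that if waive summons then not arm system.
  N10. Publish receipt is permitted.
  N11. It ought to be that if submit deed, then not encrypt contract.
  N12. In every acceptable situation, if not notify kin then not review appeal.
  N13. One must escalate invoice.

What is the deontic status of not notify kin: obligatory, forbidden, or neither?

Forbidden

Premises 1 and 4 are O(hold_position → take_oath) and O(¬hold_position → take_oath); every ideal world satisfies hold_position or ¬hold_position, so in either case take_oath holds — hence O(take_oath).
The contrapositive of premise 7 (O(¬waive_summons → ¬take_oath)) is O(take_oath → waive_summons), and O(take_oath) is already established, so O(waive_summons).
Applying K to premise 9 (O(waive_summons → ¬arm_system)) and O(waive_summons) yields O(¬arm_system).
The contrapositive of premise 2 (O(encrypt_contract → arm_system)) is O(¬arm_system → ¬encrypt_contract), and O(¬arm_system) is already established, so O(¬encrypt_contract).
The contrapositive of premise 5 (O(¬delete_amendment → encrypt_contract)) is O(¬encrypt_contract → delete_amendment), and O(¬encrypt_contract) is already established, so O(delete_amendment).
Premise 8 is O(¬review_appeal → ¬delete_amendment); contrapositively O(delete_amendment → review_appeal). Since O(delete_amendment) holds, K gives O(review_appeal).
Premise 12, O(¬notify_kin → ¬review_appeal), contraposes to O(review_appeal → notify_kin); with O(review_appeal) we get O(notify_kin).
Premises 3, 6, 10, 11, 13 do not contribute to this derivation.
Thus O(notify_kin), which is F(¬notify_kin): ¬notify_kin is forbidden.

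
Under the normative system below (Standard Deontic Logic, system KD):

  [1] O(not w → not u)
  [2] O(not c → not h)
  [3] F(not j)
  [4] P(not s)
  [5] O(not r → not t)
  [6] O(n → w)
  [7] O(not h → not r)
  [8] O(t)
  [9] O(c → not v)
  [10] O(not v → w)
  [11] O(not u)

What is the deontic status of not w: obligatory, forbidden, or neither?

Forbidden

Premise 8 gives O(t).
The contrapositive of premise 5 (O(not r → not t)) is O(t → r), and O(t) is already established, so O(r).
The contrapositive of premise 7 (O(not h → not r)) is O(r → h), and O(r) is already established, so O(h).
Premise 2, O(not c → not h), contraposes to O(h → c); with O(h) we get O(c).
With premise 9, O(c → not v), the K-axiom yields O(not v).
From O(not v) and premise 10, O(not v → w), we obtain O(w).
Premises 1, 3, 4, 6, 11 do not contribute to this derivation.
Thus O(w), which is F(not w): not w is forbidden.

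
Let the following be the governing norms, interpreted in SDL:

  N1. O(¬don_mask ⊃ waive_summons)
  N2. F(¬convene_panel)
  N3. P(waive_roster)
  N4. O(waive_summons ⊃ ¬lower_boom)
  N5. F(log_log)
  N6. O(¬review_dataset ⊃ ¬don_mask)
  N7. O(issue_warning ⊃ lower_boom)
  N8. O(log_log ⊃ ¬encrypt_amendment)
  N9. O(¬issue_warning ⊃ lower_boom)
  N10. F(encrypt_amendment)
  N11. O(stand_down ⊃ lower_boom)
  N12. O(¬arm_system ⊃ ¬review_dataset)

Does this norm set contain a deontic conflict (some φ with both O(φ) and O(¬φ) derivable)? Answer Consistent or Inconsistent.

Premise 8 is O(log_log ⊃ ¬encrypt_amendment); even if O(¬encrypt_amendment) held, inferring O(log_log) would be affirming the consequent — invalid.
So O(log_log) is not derivable, and the apparent clash with O(¬log_log) does not arise.
A world satisfying every obligation exists (e.g. arm_system=true, convene_panel=true, don_mask=true, encrypt_amendment=false, issue_warning=false, log_log=false, lower_boom=true, review_dataset=true, stand_down=false, waive_roster=false, waive_summons=false); no atom is both obligatory and forbidden, so the set is consistent.

Consistent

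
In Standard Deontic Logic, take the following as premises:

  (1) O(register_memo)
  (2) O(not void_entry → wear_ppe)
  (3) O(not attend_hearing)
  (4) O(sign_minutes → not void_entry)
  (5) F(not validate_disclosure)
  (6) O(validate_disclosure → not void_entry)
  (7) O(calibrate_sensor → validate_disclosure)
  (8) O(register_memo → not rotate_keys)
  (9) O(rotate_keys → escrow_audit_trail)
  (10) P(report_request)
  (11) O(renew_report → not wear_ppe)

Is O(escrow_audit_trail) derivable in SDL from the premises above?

Premise 9 is O(rotate_keys → escrow_audit_trail), but O(rotate_keys) is not derivable from the premises, so it does not yield O(escrow_audit_trail).
No other premise forces O(escrow_audit_trail). An ideal world satisfying every premise can still have escrow_audit_trail false, so O(escrow_audit_trail) is not derivable.

No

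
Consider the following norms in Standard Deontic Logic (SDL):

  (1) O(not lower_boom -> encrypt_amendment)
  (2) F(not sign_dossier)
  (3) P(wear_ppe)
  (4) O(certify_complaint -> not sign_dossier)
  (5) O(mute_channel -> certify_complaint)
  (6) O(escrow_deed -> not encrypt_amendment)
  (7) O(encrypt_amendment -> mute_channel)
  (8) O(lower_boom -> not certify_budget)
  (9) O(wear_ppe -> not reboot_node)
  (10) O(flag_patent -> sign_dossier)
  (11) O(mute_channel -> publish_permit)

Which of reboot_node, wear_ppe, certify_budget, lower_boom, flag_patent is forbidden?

F(not sign_dossier) at premise 2 means O(sign_dossier).
Premise 4, O(certify_complaint -> not sign_dossier), contraposes to O(sign_dossier -> not certify_complaint); with O(sign_dossier) we get O(not certify_complaint).
The contrapositive of premise 5 (O(mute_channel -> certify_complaint)) is O(not certify_complaint -> not mute_channel), and O(not certify_complaint) is already established, so O(not mute_channel).
The contrapositive of premise 7 (O(encrypt_amendment -> mute_channel)) is O(not mute_channel -> not encrypt_amendment), and O(not mute_channel) is already established, so O(not encrypt_amendment).
The contrapositive of premise 1 (O(not lower_boom -> encrypt_amendment)) is O(not encrypt_amendment -> lower_boom), and O(not encrypt_amendment) is already established, so O(lower_boom).
Premise 8 is O(lower_boom -> not certify_budget); since O(lower_boom), deontic closure gives O(not certify_budget).
So O(not certify_budget) holds, i.e. certify_budget is forbidden. None of the other listed options is forbidden under the premises.

certify_budget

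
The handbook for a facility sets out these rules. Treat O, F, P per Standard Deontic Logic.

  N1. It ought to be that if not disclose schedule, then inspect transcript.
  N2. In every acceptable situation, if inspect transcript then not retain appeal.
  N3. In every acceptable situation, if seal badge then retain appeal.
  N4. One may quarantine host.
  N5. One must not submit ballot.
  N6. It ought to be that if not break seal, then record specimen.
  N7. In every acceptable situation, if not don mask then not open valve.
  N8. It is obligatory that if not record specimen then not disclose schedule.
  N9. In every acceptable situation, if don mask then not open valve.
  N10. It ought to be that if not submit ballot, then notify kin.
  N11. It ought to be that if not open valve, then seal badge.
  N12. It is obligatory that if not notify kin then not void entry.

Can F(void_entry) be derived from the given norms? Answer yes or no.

Premise 12 is O(¬notify_kin → ¬void_entry), but O(¬notify_kin) is not derivable from the premises, so it does not yield O(¬void_entry).
No other premise forces O(¬void_entry). An ideal world satisfying every premise can still have void_entry true, so F(void_entry) is not derivable.

No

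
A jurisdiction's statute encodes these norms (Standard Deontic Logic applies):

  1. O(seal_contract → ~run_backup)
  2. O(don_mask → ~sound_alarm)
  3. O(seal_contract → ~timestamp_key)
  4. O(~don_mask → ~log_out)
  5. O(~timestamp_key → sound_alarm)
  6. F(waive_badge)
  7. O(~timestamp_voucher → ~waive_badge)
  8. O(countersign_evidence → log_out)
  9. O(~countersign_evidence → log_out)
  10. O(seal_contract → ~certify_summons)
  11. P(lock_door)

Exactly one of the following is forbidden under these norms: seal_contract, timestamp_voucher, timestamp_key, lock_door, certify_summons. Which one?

seal_contract

Premises 9 and 8 cover both cases: O(~countersign_evidence → log_out) and O(countersign_evidence → log_out). Since ~countersign_evidence ∨ countersign_evidence is a tautology, O(log_out) follows.
The contrapositive of premise 4 (O(~don_mask → ~log_out)) is O(log_out → don_mask), and O(log_out) is already established, so O(don_mask).
Premise 2 is O(don_mask → ~sound_alarm); since O(don_mask), deontic closure gives O(~sound_alarm).
Premise 5, O(~timestamp_key → sound_alarm), contraposes to O(~sound_alarm → timestamp_key); with O(~sound_alarm) we get O(timestamp_key).
Premise 3 is O(seal_contract → ~timestamp_key); contrapositively O(timestamp_key → ~seal_contract). Since O(timestamp_key) holds, K gives O(~seal_contract).
So O(~seal_contract) holds, i.e. seal_contract is forbidden. None of the other listed options is forbidden under the premises.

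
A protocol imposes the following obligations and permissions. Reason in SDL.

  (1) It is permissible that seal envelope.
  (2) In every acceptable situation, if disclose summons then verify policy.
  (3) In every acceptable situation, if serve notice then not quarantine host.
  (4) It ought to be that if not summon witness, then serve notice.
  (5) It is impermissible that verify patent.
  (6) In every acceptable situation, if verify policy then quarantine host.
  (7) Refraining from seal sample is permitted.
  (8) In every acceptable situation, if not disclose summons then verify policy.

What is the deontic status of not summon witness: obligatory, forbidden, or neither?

Forbidden

Premises 8 and 2 cover both cases: O(¬disclose_summons → verify_policy) and O(disclose_summons → verify_policy). Since ¬disclose_summons ∨ disclose_summons is a tautology, O(verify_policy) follows.
With premise 6, O(verify_policy → quarantine_host), the K-axiom yields O(quarantine_host).
Premise 3, O(serve_notice → ¬quarantine_host), contraposes to O(quarantine_host → ¬serve_notice); with O(quarantine_host) we get O(¬serve_notice).
Premise 4 is O(¬summon_witness → serve_notice); contrapositively O(¬serve_notice → summon_witness). Since O(¬serve_notice) holds, K gives O(summon_witness).
Premises 1, 5, 7 do not contribute to this derivation.
Thus O(summon_witness), which is F(¬summon_witness): ¬summon_witness is forbidden.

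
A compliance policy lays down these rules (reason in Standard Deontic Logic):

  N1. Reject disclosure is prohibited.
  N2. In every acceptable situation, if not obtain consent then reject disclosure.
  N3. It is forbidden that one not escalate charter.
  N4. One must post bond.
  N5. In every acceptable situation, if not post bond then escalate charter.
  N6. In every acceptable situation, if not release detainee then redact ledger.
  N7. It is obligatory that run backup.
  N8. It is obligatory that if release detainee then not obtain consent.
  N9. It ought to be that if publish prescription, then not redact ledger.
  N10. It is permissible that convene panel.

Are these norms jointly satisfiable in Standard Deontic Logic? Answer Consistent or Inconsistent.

Consistent

Premise 5 is O(¬post_bond → escalate_charter); even if O(escalate_charter) held, inferring O(¬post_bond) would be affirming the consequent — invalid.
So O(¬post_bond) is not derivable, and the apparent clash with O(post_bond) does not arise.
A world satisfying every obligation exists (e.g. convene_panel=false, escalate_charter=true, obtain_consent=true, post_bond=true, publish_prescription=false, redact_ledger=true, reject_disclosure=false, release_detainee=false, run_backup=true); no atom is both obligatory and forbidden, so the set is consistent.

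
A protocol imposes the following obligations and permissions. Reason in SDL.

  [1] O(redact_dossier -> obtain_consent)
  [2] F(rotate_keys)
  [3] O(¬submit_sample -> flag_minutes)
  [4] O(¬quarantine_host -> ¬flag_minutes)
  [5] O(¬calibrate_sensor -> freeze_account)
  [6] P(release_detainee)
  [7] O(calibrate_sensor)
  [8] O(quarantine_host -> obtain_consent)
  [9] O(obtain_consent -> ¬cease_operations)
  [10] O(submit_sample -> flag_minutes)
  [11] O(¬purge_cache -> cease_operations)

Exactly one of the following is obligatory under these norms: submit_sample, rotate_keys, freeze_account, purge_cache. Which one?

purge_cache

Premises 10 and 3 cover both cases: O(submit_sample -> flag_minutes) and O(¬submit_sample -> flag_minutes). Since submit_sample ∨ ¬submit_sample is a tautology, O(flag_minutes) follows.
Premise 4 is O(¬quarantine_host -> ¬flag_minutes); contrapositively O(flag_minutes -> quarantine_host). Since O(flag_minutes) holds, K gives O(quarantine_host).
Applying K to premise 8 (O(quarantine_host -> obtain_consent)) and O(quarantine_host) yields O(obtain_consent).
Applying K to premise 9 (O(obtain_consent -> ¬cease_operations)) and O(obtain_consent) yields O(¬cease_operations).
The contrapositive of premise 11 (O(¬purge_cache -> cease_operations)) is O(¬cease_operations -> purge_cache), and O(¬cease_operations) is already established, so O(purge_cache).
So O(purge_cache) holds — purge_cache is obligatory. None of the other listed options is made obligatory by any chain of premises.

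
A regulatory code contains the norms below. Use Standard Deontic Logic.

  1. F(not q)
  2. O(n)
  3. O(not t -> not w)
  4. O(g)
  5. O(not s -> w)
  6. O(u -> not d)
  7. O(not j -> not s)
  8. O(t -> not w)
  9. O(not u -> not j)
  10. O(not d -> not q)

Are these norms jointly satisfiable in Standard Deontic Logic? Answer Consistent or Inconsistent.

Inconsistent

By case analysis on t: premise 8 gives O(t -> not w) and premise 3 gives O(not t -> not w), so O(not w) either way.
Premise 5 is O(not s -> w); contrapositively O(not w -> s). Since O(not w) holds, K gives O(s).
Premise 7, O(not j -> not s), contraposes to O(s -> j); with O(s) we get O(j).
Premise 9, O(not u -> not j), contraposes to O(j -> u); with O(j) we get O(u).
Applying K to premise 6 (O(u -> not d)) and O(u) yields O(not d).
Premise 10 is O(not d -> not q); since O(not d), deontic closure gives O(not q).
But premise 1, F(not q), means O(q).
We now have both O(not q) and O(q) — q is simultaneously obligatory and forbidden, violating the D-axiom.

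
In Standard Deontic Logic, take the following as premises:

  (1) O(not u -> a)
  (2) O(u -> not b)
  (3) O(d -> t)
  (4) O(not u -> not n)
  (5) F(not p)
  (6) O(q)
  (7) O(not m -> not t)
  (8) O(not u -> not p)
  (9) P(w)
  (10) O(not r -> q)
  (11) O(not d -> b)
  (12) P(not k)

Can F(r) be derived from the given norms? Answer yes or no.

No

Premise 10 is O(not r -> q); even if O(q) held, inferring O(not r) would be affirming the consequent — invalid.
No other premise forces O(not r). An ideal world satisfying every premise can still have r true, so F(r) is not derivable.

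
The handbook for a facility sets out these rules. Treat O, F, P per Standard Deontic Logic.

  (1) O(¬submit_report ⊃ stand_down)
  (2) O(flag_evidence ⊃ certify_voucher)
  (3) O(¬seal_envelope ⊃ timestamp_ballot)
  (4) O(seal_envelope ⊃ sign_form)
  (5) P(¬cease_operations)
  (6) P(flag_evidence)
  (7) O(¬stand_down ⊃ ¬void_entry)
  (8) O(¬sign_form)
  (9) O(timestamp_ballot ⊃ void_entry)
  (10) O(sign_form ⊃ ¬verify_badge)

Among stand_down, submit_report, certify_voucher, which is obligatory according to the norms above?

stand_down

From premise 8 we have O(¬sign_form).
The contrapositive of premise 4 (O(seal_envelope ⊃ sign_form)) is O(¬sign_form ⊃ ¬seal_envelope), and O(¬sign_form) is already established, so O(¬seal_envelope).
From O(¬seal_envelope) and premise 3, O(¬seal_envelope ⊃ timestamp_ballot), we obtain O(timestamp_ballot).
Applying K to premise 9 (O(timestamp_ballot ⊃ void_entry)) and O(timestamp_ballot) yields O(void_entry).
Premise 7 is O(¬stand_down ⊃ ¬void_entry); contrapositively O(void_entry ⊃ stand_down). Since O(void_entry) holds, K gives O(stand_down).
So O(stand_down) holds — stand_down is obligatory. None of the other listed options is made obligatory by any chain of premises.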